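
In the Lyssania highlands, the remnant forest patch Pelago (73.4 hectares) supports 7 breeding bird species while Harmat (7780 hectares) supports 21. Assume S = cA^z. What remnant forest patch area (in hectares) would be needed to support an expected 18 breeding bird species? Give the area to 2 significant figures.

4000 hectares

z = ln(21/7) / ln(7780/73.4) = 1.0986 / 4.6634 = 0.2356
c = 7 / 73.4^0.2356 = 7 / 2.751 = 2.544
A = (18/2.544)^(1/0.2356) ⇒ ln A = ln(7.075)/0.2356 = 8.3050
A = e^8.3050 ≈ 4044 hectares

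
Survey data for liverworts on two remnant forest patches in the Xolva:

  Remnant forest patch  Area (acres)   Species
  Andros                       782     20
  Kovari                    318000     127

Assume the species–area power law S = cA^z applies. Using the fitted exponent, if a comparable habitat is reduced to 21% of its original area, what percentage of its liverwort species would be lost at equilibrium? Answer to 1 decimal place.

z = ln(127/20) / ln(318000/782) = 1.8485 / 6.0080 = 0.3077
S_new/S_old = (A_new/A_old)^z = 0.21^0.3077 = exp(0.3077 × -1.5606) = 0.6187
Fraction lost = 1 − 0.6187 = 0.3813

38.1%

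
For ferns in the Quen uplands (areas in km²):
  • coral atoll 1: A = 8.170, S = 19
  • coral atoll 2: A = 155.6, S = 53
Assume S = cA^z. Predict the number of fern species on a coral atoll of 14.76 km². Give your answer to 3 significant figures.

z = ln(53/19) / ln(155.6/8.17) = 1.0259 / 2.9468 = 0.3481
c = 19 / 8.17^0.3481 = 19 / 2.078 = 9.145
S₃ = 9.145 × 14.76^0.3481 = 9.145 × 2.553 ≈ 23.34

23.3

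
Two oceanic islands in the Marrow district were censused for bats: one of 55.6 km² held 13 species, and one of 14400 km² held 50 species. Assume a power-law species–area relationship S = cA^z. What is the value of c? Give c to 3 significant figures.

4.91

z = ln(S₂/S₁) / ln(A₂/A₁) = ln(50/13) / ln(14400/55.6) = 1.3471 / 5.5568 = 0.2424
c = S₁ / A₁^z = 13 / 55.6^0.2424 = 13 / 2.649 = 4.908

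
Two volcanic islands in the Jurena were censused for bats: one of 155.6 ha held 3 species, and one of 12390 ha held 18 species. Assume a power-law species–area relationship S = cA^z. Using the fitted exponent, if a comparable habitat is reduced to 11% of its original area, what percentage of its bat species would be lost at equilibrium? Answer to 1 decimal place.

59.5%

z = ln(18/3) / ln(12390/155.6) = 1.7918 / 4.3774 = 0.4093
S_new/S_old = (A_new/A_old)^z = 0.11^0.4093 = exp(0.4093 × -2.2073) = 0.4052
Fraction lost = 1 − 0.4052 = 0.5948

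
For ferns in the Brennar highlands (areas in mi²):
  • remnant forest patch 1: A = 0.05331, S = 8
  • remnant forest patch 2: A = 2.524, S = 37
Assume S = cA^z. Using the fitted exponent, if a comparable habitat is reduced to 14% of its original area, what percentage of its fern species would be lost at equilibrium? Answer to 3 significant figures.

z = ln(37/8) / ln(2.524/0.05331) = 1.5315 / 3.8575 = 0.3970
S_new/S_old = (A_new/A_old)^z = 0.14^0.3970 = exp(0.3970 × -1.9661) = 0.4581
Fraction lost = 1 − 0.4581 = 0.5419

54.2%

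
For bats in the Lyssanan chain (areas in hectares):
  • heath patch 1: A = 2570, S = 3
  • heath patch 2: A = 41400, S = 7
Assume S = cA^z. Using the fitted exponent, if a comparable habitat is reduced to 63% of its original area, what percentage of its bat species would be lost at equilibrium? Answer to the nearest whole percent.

z = ln(7/3) / ln(41400/2570) = 0.8473 / 2.7794 = 0.3049
S_new/S_old = (A_new/A_old)^z = 0.63^0.3049 = exp(0.3049 × -0.4620) = 0.8686
Fraction lost = 1 − 0.8686 = 0.1314

13%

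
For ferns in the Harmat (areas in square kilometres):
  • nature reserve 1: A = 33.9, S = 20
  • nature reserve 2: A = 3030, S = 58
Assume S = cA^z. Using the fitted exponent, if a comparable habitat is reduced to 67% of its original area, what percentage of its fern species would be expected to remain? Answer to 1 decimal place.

90.9%

z = ln(58/20) / ln(3030/33.9) = 1.0647 / 4.4929 = 0.2370
S_new/S_old = (A_new/A_old)^z = 0.67^0.2370 = exp(0.2370 × -0.4005) = 0.9095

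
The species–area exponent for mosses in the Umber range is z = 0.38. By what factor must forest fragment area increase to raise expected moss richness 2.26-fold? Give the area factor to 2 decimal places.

8.55

(A₂/A₁)^0.38 = 2.26, so A₂/A₁ = 2.26^(1/0.38) = 2.26^2.632
ln(A₂/A₁) = ln 2.26 / 0.38 = 0.8154 / 0.38 = 2.1457
A₂/A₁ = e^2.1457 ≈ 8.548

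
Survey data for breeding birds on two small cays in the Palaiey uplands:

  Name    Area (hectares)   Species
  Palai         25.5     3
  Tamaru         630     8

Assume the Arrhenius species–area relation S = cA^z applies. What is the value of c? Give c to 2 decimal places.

1.11

z = ln(S₂/S₁) / ln(A₂/A₁) = ln(8/3) / ln(630/25.5) = 0.9808 / 3.2070 = 0.3058
c = S₁ / A₁^z = 3 / 25.5^0.3058 = 3 / 2.693 = 1.114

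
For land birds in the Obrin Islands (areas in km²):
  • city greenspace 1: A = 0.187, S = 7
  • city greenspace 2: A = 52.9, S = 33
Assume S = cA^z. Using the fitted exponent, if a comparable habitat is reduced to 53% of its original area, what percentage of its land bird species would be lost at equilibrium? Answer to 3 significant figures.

16.0%

z = ln(33/7) / ln(52.9/0.187) = 1.5506 / 5.6451 = 0.2747
S_new/S_old = (A_new/A_old)^z = 0.53^0.2747 = exp(0.2747 × -0.6349) = 0.84
Fraction lost = 1 − 0.84 = 0.16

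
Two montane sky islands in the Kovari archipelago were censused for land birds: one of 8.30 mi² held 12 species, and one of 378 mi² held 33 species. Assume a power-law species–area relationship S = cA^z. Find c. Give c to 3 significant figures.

z = ln(S₂/S₁) / ln(A₂/A₁) = ln(33/12) / ln(378/8.3) = 1.0116 / 3.8186 = 0.2649
c = S₁ / A₁^z = 12 / 8.3^0.2649 = 12 / 1.752 = 6.85

6.85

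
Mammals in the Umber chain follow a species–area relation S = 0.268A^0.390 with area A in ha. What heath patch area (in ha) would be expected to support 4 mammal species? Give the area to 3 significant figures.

4 = 0.268 × A^0.39  ⇒  A^0.39 = 4/0.268 = 14.93
ln A = ln(14.93) / 0.39 = 2.7031 / 0.39 = 6.9309
A = e^6.9309 ≈ 1023 ha

1020 ha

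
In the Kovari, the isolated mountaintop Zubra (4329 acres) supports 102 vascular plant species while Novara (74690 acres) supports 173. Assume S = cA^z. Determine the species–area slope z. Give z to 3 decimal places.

0.186

Taking logs: ln S = ln c + z ln A, so z = (ln S₂ − ln S₁)/(ln A₂ − ln A₁).
z = ln(173/102) / ln(74690/4329) = ln(1.696) / ln(17.25) = 0.5283 / 2.8480 = 0.1855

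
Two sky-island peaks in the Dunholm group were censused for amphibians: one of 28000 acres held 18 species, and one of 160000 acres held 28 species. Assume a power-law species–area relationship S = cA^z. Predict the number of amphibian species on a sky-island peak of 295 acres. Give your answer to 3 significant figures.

z = ln(28/18) / ln(160000/28000) = 0.4418 / 1.7430 = 0.2535
c = 18 / 28000^0.2535 = 18 / 13.41 = 1.343
S₃ = 1.343 × 295^0.2535 = 1.343 × 4.228 ≈ 5.676

5.68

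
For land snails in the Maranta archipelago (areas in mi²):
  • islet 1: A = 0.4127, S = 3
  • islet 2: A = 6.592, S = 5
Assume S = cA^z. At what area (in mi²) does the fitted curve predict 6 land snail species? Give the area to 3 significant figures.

17.7 mi²

z = ln(5/3) / ln(6.592/0.4127) = 0.5108 / 2.7709 = 0.1844
c = 3 / 0.4127^0.1844 = 3 / 0.8495 = 3.532
A = (6/3.532)^(1/0.1844) ⇒ ln A = ln(1.699)/0.1844 = 2.8748
A = e^2.8748 ≈ 17.72 mi²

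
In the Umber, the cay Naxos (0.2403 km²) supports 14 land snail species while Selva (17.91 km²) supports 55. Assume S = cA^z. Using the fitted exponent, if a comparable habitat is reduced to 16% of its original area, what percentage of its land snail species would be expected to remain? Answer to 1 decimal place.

z = ln(55/14) / ln(17.91/0.2403) = 1.3683 / 4.3112 = 0.3174
S_new/S_old = (A_new/A_old)^z = 0.16^0.3174 = exp(0.3174 × -1.8326) = 0.559

55.9%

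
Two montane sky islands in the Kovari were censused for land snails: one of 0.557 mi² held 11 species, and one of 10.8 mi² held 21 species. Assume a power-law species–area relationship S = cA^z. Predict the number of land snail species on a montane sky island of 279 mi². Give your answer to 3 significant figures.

42.7

z = ln(21/11) / ln(10.8/0.557) = 0.6466 / 2.9647 = 0.2181
c = 11 / 0.557^0.2181 = 11 / 0.8802 = 12.5
S₃ = 12.5 × 279^0.2181 = 12.5 × 3.415 ≈ 42.68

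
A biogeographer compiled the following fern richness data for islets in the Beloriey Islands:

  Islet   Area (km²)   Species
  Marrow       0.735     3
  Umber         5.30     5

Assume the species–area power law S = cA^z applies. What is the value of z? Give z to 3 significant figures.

Taking logs: ln S = ln c + z ln A, so z = (ln S₂ − ln S₁)/(ln A₂ − ln A₁).
z = ln(5/3) / ln(5.3/0.735) = ln(1.667) / ln(7.211) = 0.5108 / 1.9756 = 0.2586

0.259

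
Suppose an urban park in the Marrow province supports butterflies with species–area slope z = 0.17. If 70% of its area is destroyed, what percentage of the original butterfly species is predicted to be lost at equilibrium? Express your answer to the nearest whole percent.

19%

S_new/S_old = (A_new/A_old)^z = 0.3^0.17
= exp(0.17 × ln 0.3) = exp(0.17 × -1.2040) = exp(-0.2047) ≈ 0.8149
Fraction lost = 1 − 0.8149 = 0.1851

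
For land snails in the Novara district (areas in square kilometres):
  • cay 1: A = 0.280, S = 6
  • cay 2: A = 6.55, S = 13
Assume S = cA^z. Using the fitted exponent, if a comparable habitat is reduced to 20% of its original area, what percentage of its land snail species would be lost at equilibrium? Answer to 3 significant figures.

z = ln(13/6) / ln(6.55/0.28) = 0.7732 / 3.1524 = 0.2453
S_new/S_old = (A_new/A_old)^z = 0.2^0.2453 = exp(0.2453 × -1.6094) = 0.6739
Fraction lost = 1 − 0.6739 = 0.3261

32.6%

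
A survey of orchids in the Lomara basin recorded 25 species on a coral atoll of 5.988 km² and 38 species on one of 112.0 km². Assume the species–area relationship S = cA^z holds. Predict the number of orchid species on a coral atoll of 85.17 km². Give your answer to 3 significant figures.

z = ln(38/25) / ln(112/5.988) = 0.4187 / 2.9287 = 0.1430
c = 25 / 5.988^0.1430 = 25 / 1.292 = 19.36
S₃ = 19.36 × 85.17^0.1430 = 19.36 × 1.888 ≈ 36.54

36.5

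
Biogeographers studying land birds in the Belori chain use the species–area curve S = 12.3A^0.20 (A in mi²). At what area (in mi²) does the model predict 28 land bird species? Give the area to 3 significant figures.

28 = 12.3 × A^0.2  ⇒  A^0.2 = 28/12.3 = 2.276
ln A = ln(2.276) / 0.2 = 0.8226 / 0.2 = 4.1130
A = e^4.1130 ≈ 61.13 mi²

61.1 mi²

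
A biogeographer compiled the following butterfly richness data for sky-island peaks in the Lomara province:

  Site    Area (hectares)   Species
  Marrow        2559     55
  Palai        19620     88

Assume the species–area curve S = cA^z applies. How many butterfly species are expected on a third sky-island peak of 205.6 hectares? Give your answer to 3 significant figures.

z = ln(88/55) / ln(19620/2559) = 0.4700 / 2.0369 = 0.2307
c = 55 / 2559^0.2307 = 55 / 6.115 = 8.995
S₃ = 8.995 × 205.6^0.2307 = 8.995 × 3.418 ≈ 30.74

30.7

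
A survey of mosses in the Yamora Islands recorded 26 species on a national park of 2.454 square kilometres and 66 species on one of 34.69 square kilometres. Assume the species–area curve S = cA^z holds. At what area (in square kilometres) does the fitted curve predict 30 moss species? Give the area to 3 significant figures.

3.69 square kilometres

z = ln(66/26) / ln(34.69/2.454) = 0.9316 / 2.6487 = 0.3517
c = 26 / 2.454^0.3517 = 26 / 1.371 = 18.96
A = (30/18.96)^(1/0.3517) ⇒ ln A = ln(1.582)/0.3517 = 1.3046
A = e^1.3046 ≈ 3.686 square kilometres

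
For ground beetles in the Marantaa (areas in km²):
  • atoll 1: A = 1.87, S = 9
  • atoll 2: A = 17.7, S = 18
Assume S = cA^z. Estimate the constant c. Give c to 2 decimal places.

7.42

z = ln(S₂/S₁) / ln(A₂/A₁) = ln(18/9) / ln(17.7/1.87) = 0.6931 / 2.2476 = 0.3084
c = S₁ / A₁^z = 9 / 1.87^0.3084 = 9 / 1.213 = 7.42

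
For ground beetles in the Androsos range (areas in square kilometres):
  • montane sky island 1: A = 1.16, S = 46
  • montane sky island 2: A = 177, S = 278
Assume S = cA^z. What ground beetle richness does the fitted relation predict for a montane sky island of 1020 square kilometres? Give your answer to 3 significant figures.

z = ln(278/46) / ln(177/1.16) = 1.7990 / 5.0277 = 0.3578
c = 46 / 1.16^0.3578 = 46 / 1.055 = 43.62
S₃ = 43.62 × 1020^0.3578 = 43.62 × 11.93 ≈ 520.2

520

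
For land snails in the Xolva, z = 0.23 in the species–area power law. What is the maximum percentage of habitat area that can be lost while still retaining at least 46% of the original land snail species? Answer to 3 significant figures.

Need (A_new/A_old)^0.23 = 0.46, so A_new/A_old = 0.46^(1/0.23) = 0.46^4.348
ln(A_new/A_old) = ln 0.46 / 0.23 = -0.7765 / 0.23 = -3.3762
A_new/A_old = e^-3.3762 ≈ 0.03418
Fraction that can be lost = 1 − 0.03418 = 0.9658

96.6%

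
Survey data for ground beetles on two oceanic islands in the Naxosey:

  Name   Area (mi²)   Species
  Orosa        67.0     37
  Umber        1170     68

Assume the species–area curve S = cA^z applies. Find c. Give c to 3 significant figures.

z = ln(S₂/S₁) / ln(A₂/A₁) = ln(68/37) / ln(1170/67) = 0.6086 / 2.8601 = 0.2128
c = S₁ / A₁^z = 37 / 67^0.2128 = 37 / 2.447 = 15.12

15.1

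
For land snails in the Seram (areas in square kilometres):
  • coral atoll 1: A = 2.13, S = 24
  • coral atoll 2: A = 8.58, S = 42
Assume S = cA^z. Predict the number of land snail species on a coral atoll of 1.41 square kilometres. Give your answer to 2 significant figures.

z = ln(42/24) / ln(8.58/2.13) = 0.5596 / 1.3933 = 0.4016
c = 24 / 2.13^0.4016 = 24 / 1.355 = 17.71
S₃ = 17.71 × 1.41^0.4016 = 17.71 × 1.148 ≈ 20.34

20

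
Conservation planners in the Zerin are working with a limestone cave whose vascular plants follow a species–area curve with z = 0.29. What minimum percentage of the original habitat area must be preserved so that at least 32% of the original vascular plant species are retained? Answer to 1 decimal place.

2.0%

Need (A_new/A_old)^0.29 = 0.32, so A_new/A_old = 0.32^(1/0.29) = 0.32^3.448
ln(A_new/A_old) = ln 0.32 / 0.29 = -1.1394 / 0.29 = -3.9291
A_new/A_old = e^-3.9291 ≈ 0.01966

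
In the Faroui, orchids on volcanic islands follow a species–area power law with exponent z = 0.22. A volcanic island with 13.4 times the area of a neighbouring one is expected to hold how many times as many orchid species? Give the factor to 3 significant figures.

S₂/S₁ = (A₂/A₁)^z = 13.4^0.22
ln(S₂/S₁) = 0.22 × ln 13.4 = 0.22 × 2.5953 = 0.5710
S₂/S₁ = e^0.5710 ≈ 1.77

1.77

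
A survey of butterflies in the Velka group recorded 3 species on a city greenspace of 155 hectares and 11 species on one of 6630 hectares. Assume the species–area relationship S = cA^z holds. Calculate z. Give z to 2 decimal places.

0.35

Taking logs: ln S = ln c + z ln A, so z = (ln S₂ − ln S₁)/(ln A₂ − ln A₁).
z = ln(11/3) / ln(6630/155) = ln(3.667) / ln(42.77) = 1.2993 / 3.7559 = 0.3459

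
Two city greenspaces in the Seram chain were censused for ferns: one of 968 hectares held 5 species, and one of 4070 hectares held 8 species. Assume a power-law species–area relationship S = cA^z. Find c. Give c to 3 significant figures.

z = ln(S₂/S₁) / ln(A₂/A₁) = ln(8/5) / ln(4070/968) = 0.4700 / 1.4362 = 0.3273
c = S₁ / A₁^z = 5 / 968^0.3273 = 5 / 9.488 = 0.527

0.527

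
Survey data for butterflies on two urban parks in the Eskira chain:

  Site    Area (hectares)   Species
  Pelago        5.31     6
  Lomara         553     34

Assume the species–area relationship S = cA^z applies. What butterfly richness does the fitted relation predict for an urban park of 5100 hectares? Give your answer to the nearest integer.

78

z = ln(34/6) / ln(553/5.31) = 1.7346 / 4.6458 = 0.3734
c = 6 / 5.31^0.3734 = 6 / 1.865 = 3.217
S₃ = 3.217 × 5100^0.3734 = 3.217 × 24.23 ≈ 77.93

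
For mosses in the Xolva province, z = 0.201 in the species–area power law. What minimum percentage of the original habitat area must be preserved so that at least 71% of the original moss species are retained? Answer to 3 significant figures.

Need (A_new/A_old)^0.201 = 0.71, so A_new/A_old = 0.71^(1/0.201) = 0.71^4.975
ln(A_new/A_old) = ln 0.71 / 0.201 = -0.3425 / 0.201 = -1.7039
A_new/A_old = e^-1.7039 ≈ 0.182

18.2%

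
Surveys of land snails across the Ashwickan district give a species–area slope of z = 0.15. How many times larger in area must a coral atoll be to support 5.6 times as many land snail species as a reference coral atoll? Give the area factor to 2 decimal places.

97256.85

(A₂/A₁)^0.15 = 5.6, so A₂/A₁ = 5.6^(1/0.15) = 5.6^6.667
ln(A₂/A₁) = ln 5.6 / 0.15 = 1.7228 / 0.15 = 11.4851
A₂/A₁ = e^11.4851 ≈ 97257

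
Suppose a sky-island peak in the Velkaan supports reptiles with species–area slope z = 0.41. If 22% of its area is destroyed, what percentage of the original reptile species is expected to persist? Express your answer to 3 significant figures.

90.3%

S_new/S_old = (A_new/A_old)^z = 0.78^0.41
= exp(0.41 × ln 0.78) = exp(0.41 × -0.2485) = exp(-0.1019) ≈ 0.9031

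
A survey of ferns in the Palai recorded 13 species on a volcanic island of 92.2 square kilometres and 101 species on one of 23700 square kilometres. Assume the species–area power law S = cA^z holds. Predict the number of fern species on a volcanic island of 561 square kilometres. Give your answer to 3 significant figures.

z = ln(101/13) / ln(23700/92.2) = 2.0502 / 5.5493 = 0.3694
c = 13 / 92.2^0.3694 = 13 / 5.319 = 2.444
S₃ = 2.444 × 561^0.3694 = 2.444 × 10.37 ≈ 25.33

25.3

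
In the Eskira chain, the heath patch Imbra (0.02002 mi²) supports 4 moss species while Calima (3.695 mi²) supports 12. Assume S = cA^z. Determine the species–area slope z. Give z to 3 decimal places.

Taking logs: ln S = ln c + z ln A, so z = (ln S₂ − ln S₁)/(ln A₂ − ln A₁).
z = ln(12/4) / ln(3.695/0.02002) = ln(3) / ln(184.6) = 1.0986 / 5.2180 = 0.2105

0.211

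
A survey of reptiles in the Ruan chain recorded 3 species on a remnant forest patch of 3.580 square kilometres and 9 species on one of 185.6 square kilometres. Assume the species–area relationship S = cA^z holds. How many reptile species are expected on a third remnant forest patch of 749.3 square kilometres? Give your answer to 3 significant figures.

z = ln(9/3) / ln(185.6/3.58) = 1.0986 / 3.9482 = 0.2783
c = 3 / 3.58^0.2783 = 3 / 1.426 = 2.104
S₃ = 2.104 × 749.3^0.2783 = 2.104 × 6.308 ≈ 13.27

13.3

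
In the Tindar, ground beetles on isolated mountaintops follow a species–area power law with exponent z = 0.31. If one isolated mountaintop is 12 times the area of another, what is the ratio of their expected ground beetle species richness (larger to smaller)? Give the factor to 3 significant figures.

S₂/S₁ = (A₂/A₁)^z = 12^0.31
ln(S₂/S₁) = 0.31 × ln 12 = 0.31 × 2.4849 = 0.7703
S₂/S₁ = e^0.7703 ≈ 2.16

2.16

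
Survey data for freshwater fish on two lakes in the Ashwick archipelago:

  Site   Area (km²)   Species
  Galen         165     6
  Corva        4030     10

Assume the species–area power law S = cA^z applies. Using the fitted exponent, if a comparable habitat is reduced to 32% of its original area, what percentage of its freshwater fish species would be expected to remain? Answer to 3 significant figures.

83.3%

z = ln(10/6) / ln(4030/165) = 0.5108 / 3.1956 = 0.1599
S_new/S_old = (A_new/A_old)^z = 0.32^0.1599 = exp(0.1599 × -1.1394) = 0.8335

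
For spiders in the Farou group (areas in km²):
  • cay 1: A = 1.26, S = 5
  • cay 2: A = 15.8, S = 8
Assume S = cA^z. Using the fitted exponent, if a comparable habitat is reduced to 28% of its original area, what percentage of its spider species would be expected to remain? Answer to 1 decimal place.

78.9%

z = ln(8/5) / ln(15.8/1.26) = 0.4700 / 2.5289 = 0.1859
S_new/S_old = (A_new/A_old)^z = 0.28^0.1859 = exp(0.1859 × -1.2730) = 0.7893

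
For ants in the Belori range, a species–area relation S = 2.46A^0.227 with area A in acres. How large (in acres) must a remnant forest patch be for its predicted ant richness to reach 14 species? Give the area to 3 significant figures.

2120 acres

14 = 2.46 × A^0.227  ⇒  A^0.227 = 14/2.46 = 5.691
ln A = ln(5.691) / 0.227 = 1.7389 / 0.227 = 7.6603
A = e^7.6603 ≈ 2122 acres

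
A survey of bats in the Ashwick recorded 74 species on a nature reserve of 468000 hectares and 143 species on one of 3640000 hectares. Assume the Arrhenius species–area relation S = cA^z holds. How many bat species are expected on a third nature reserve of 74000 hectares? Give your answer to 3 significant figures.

z = ln(143/74) / ln(3640000/468000) = 0.6588 / 2.0513 = 0.3212
c = 74 / 468000^0.3212 = 74 / 66.23 = 1.117
S₃ = 1.117 × 74000^0.3212 = 1.117 × 36.63 ≈ 40.92

40.9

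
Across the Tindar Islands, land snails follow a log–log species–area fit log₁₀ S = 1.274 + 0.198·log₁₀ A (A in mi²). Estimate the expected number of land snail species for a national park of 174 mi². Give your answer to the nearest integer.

S = 18.79 × 174^0.198 = 18.79 × 2.777 ≈ 52.19

52 species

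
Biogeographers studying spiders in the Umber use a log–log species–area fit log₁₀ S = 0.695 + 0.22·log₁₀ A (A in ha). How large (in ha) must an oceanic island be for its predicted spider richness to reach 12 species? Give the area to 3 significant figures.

12 = 4.955 × A^0.22  ⇒  A^0.22 = 12/4.955 = 2.422
ln A = ln(2.422) / 0.22 = 0.8846 / 0.22 = 4.0210
A = e^4.0210 ≈ 55.75 ha

55.8 ha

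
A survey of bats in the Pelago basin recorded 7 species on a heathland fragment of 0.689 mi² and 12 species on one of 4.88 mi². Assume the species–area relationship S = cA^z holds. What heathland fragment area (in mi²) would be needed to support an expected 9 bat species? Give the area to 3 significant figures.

z = ln(12/7) / ln(4.88/0.689) = 0.5390 / 1.9577 = 0.2753
c = 7 / 0.689^0.2753 = 7 / 0.9025 = 7.756
A = (9/7.756)^(1/0.2753) ⇒ ln A = ln(1.16)/0.2753 = 0.5403
A = e^0.5403 ≈ 1.716 mi²

1.72 mi²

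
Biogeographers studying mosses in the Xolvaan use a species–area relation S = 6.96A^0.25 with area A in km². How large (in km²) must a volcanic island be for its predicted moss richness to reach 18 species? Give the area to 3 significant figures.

44.7 km²

18 = 6.96 × A^0.25  ⇒  A^0.25 = 18/6.96 = 2.586
ln A = ln(2.586) / 0.25 = 0.9502 / 0.25 = 3.8008
A = e^3.8008 ≈ 44.74 km²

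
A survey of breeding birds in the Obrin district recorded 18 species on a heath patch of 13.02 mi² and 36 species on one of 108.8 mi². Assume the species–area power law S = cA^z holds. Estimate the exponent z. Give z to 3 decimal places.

Taking logs: ln S = ln c + z ln A, so z = (ln S₂ − ln S₁)/(ln A₂ − ln A₁).
z = ln(36/18) / ln(108.8/13.02) = ln(2) / ln(8.356) = 0.6931 / 2.1230 = 0.3265

0.326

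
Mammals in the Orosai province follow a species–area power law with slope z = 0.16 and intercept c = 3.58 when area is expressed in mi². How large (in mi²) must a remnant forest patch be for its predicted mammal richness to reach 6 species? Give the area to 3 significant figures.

6 = 3.58 × A^0.16  ⇒  A^0.16 = 6/3.58 = 1.676
ln A = ln(1.676) / 0.16 = 0.5164 / 0.16 = 3.2275
A = e^3.2275 ≈ 25.22 mi²

25.2 mi²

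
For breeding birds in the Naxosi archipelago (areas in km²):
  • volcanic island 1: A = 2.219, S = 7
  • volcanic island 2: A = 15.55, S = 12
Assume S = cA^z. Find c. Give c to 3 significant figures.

z = ln(S₂/S₁) / ln(A₂/A₁) = ln(12/7) / ln(15.55/2.219) = 0.5390 / 1.9470 = 0.2768
c = S₁ / A₁^z = 7 / 2.219^0.2768 = 7 / 1.247 = 5.614

5.61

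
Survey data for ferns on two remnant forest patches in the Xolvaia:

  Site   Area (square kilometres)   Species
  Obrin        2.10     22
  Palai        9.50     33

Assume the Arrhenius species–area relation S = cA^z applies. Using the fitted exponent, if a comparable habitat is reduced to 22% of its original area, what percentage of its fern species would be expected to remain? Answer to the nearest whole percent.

z = ln(33/22) / ln(9.5/2.1) = 0.4055 / 1.5094 = 0.2686
S_new/S_old = (A_new/A_old)^z = 0.22^0.2686 = exp(0.2686 × -1.5141) = 0.6658

67%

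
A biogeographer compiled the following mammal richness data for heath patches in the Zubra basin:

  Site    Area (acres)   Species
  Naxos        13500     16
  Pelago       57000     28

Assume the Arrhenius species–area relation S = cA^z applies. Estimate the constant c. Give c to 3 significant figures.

z = ln(S₂/S₁) / ln(A₂/A₁) = ln(28/16) / ln(57000/13500) = 0.5596 / 1.4404 = 0.3885
c = S₁ / A₁^z = 16 / 13500^0.3885 = 16 / 40.25 = 0.3975

0.398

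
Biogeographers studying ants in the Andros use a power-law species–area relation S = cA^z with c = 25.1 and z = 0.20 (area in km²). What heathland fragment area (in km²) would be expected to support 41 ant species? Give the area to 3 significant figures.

11.6 km²

41 = 25.1 × A^0.2  ⇒  A^0.2 = 41/25.1 = 1.633
ln A = ln(1.633) / 0.2 = 0.4907 / 0.2 = 2.4535
A = e^2.4535 ≈ 11.63 km²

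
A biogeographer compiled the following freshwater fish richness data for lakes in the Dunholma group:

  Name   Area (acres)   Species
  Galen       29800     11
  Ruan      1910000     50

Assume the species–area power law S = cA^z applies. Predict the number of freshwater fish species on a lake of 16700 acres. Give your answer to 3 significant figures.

8.91

z = ln(50/11) / ln(1910000/29800) = 1.5141 / 4.1604 = 0.3639
c = 11 / 29800^0.3639 = 11 / 42.5 = 0.2588
S₃ = 0.2588 × 16700^0.3639 = 0.2588 × 34.42 ≈ 8.91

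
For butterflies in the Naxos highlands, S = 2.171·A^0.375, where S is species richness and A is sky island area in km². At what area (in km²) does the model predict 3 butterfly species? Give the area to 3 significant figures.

3 = 2.171 × A^0.375  ⇒  A^0.375 = 3/2.171 = 1.382
ln A = ln(1.382) / 0.375 = 0.3234 / 0.375 = 0.8625
A = e^0.8625 ≈ 2.369 km²

2.37 km²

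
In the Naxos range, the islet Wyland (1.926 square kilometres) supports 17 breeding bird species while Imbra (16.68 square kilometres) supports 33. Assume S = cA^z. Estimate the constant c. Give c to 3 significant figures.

13.9

z = ln(S₂/S₁) / ln(A₂/A₁) = ln(33/17) / ln(16.68/1.926) = 0.6633 / 2.1588 = 0.3073
c = S₁ / A₁^z = 17 / 1.926^0.3073 = 17 / 1.223 = 13.9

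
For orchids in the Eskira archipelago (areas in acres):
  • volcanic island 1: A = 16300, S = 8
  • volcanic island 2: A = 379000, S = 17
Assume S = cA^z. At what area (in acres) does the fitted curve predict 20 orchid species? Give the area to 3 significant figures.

747000 acres

z = ln(17/8) / ln(379000/16300) = 0.7538 / 3.1464 = 0.2396
c = 8 / 16300^0.2396 = 8 / 10.21 = 0.7834
A = (20/0.7834)^(1/0.2396) ⇒ ln A = ln(25.53)/0.2396 = 13.5237
A = e^13.5237 ≈ 746890 acres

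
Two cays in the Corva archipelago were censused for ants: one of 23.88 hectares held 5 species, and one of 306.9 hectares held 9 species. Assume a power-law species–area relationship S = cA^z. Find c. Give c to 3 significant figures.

2.41

z = ln(S₂/S₁) / ln(A₂/A₁) = ln(9/5) / ln(306.9/23.88) = 0.5878 / 2.5535 = 0.2302
c = S₁ / A₁^z = 5 / 23.88^0.2302 = 5 / 2.076 = 2.409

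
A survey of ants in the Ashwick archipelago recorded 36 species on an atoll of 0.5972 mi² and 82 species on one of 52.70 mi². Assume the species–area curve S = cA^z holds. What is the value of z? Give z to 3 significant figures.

0.184

Taking logs: ln S = ln c + z ln A, so z = (ln S₂ − ln S₁)/(ln A₂ − ln A₁).
z = ln(82/36) / ln(52.7/0.5972) = ln(2.278) / ln(88.25) = 0.8232 / 4.4801 = 0.1837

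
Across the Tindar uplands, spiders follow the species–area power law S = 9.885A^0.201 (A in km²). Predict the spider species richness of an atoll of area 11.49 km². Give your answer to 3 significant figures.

S = 9.885 × 11.49^0.201
ln S = ln 9.885 + 0.201 × ln 11.49 = 2.2910 + 0.201 × 2.4415 = 2.7818
S = e^2.7818 ≈ 16.15

16.1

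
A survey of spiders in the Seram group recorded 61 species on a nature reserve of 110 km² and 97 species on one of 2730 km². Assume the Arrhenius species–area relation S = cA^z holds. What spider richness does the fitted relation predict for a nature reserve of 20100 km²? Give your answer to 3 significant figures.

129

z = ln(97/61) / ln(2730/110) = 0.4638 / 3.2116 = 0.1444
c = 61 / 110^0.1444 = 61 / 1.972 = 30.94
S₃ = 30.94 × 20100^0.1444 = 30.94 × 4.183 ≈ 129.4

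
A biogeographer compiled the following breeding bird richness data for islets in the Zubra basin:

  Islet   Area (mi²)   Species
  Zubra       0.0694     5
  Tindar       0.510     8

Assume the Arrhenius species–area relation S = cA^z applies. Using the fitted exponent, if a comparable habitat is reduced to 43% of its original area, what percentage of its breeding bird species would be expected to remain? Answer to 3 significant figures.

82.0%

z = ln(8/5) / ln(0.51/0.0694) = 0.4700 / 1.9945 = 0.2356
S_new/S_old = (A_new/A_old)^z = 0.43^0.2356 = exp(0.2356 × -0.8440) = 0.8196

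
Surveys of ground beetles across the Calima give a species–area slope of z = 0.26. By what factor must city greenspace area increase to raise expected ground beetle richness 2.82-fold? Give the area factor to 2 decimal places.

53.92

(A₂/A₁)^0.26 = 2.82, so A₂/A₁ = 2.82^(1/0.26) = 2.82^3.846
ln(A₂/A₁) = ln 2.82 / 0.26 = 1.0367 / 0.26 = 3.9874
A₂/A₁ = e^3.9874 ≈ 53.92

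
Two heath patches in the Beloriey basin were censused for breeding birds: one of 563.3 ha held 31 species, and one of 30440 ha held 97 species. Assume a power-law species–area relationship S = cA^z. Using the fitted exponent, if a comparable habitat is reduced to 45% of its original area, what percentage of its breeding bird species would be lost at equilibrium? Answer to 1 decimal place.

z = ln(97/31) / ln(30440/563.3) = 1.1407 / 3.9897 = 0.2859
S_new/S_old = (A_new/A_old)^z = 0.45^0.2859 = exp(0.2859 × -0.7985) = 0.7959
Fraction lost = 1 − 0.7959 = 0.2041

20.4%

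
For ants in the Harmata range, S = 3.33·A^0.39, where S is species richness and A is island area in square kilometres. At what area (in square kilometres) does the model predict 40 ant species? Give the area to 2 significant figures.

40 = 3.33 × A^0.39  ⇒  A^0.39 = 40/3.33 = 12.01
ln A = ln(12.01) / 0.39 = 2.4859 / 0.39 = 6.3741
A = e^6.3741 ≈ 586.5 square kilometres

590 square kilometres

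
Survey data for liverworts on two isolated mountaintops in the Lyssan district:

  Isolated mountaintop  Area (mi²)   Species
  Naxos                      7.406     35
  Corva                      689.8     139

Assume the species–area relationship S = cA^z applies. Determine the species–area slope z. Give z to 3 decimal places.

0.304

Taking logs: ln S = ln c + z ln A, so z = (ln S₂ − ln S₁)/(ln A₂ − ln A₁).
z = ln(139/35) / ln(689.8/7.406) = ln(3.971) / ln(93.14) = 1.3791 / 4.5341 = 0.3042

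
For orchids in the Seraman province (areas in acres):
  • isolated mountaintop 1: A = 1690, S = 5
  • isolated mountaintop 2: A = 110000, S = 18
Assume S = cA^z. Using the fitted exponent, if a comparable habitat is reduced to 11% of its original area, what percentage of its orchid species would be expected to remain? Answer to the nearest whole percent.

51%

z = ln(18/5) / ln(110000/1690) = 1.2809 / 4.1758 = 0.3068
S_new/S_old = (A_new/A_old)^z = 0.11^0.3068 = exp(0.3068 × -2.2073) = 0.5081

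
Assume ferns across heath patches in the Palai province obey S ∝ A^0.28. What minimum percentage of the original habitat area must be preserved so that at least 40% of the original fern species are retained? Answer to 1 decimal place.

Need (A_new/A_old)^0.28 = 0.4, so A_new/A_old = 0.4^(1/0.28) = 0.4^3.571
ln(A_new/A_old) = ln 0.4 / 0.28 = -0.9163 / 0.28 = -3.2725
A_new/A_old = e^-3.2725 ≈ 0.03791

3.8%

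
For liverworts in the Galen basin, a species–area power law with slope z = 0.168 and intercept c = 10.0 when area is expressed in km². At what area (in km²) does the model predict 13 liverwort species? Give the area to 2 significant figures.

4.8 km²

13 = 10 × A^0.168  ⇒  A^0.168 = 13/10 = 1.3
ln A = ln(1.3) / 0.168 = 0.2624 / 0.168 = 1.5617
A = e^1.5617 ≈ 4.767 km²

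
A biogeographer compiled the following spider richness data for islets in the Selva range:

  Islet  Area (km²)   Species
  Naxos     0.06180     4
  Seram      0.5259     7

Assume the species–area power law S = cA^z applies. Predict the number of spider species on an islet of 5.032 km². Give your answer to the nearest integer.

13

z = ln(7/4) / ln(0.5259/0.0618) = 0.5596 / 2.1412 = 0.2614
c = 4 / 0.0618^0.2614 = 4 / 0.4831 = 8.28
S₃ = 8.28 × 5.032^0.2614 = 8.28 × 1.525 ≈ 12.63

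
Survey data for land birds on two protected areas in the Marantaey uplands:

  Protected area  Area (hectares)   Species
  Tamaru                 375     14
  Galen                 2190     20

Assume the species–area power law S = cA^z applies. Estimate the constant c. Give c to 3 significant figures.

4.23

z = ln(S₂/S₁) / ln(A₂/A₁) = ln(20/14) / ln(2190/375) = 0.3567 / 1.7647 = 0.2021
c = S₁ / A₁^z = 14 / 375^0.2021 = 14 / 3.313 = 4.226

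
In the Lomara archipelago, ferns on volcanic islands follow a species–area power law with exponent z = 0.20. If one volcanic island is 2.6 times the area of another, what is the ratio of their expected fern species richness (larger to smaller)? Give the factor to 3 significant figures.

1.21

S₂/S₁ = (A₂/A₁)^z = 2.6^0.2
ln(S₂/S₁) = 0.2 × ln 2.6 = 0.2 × 0.9555 = 0.1911
S₂/S₁ = e^0.1911 ≈ 1.211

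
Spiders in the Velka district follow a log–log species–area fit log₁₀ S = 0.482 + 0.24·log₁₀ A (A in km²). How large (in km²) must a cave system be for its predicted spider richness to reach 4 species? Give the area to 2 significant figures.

4 = 3.034 × A^0.24  ⇒  A^0.24 = 4/3.034 = 1.318
ln A = ln(1.318) / 0.24 = 0.2764 / 0.24 = 1.1519
A = e^1.1519 ≈ 3.164 km²

3.2 km²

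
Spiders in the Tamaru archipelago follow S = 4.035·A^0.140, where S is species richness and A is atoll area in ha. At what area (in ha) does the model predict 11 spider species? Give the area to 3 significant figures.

11 = 4.035 × A^0.14  ⇒  A^0.14 = 11/4.035 = 2.726
ln A = ln(2.726) / 0.14 = 1.0029 / 0.14 = 7.1635
A = e^7.1635 ≈ 1291 ha

1290 ha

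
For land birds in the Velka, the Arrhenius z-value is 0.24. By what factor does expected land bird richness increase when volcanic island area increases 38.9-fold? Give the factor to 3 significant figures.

2.41

S₂/S₁ = (A₂/A₁)^z = 38.9^0.24
ln(S₂/S₁) = 0.24 × ln 38.9 = 0.24 × 3.6610 = 0.8786
S₂/S₁ = e^0.8786 ≈ 2.408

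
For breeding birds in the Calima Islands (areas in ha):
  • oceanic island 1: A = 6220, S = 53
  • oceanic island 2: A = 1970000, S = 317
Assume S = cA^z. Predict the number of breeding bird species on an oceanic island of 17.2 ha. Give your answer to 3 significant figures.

8.50

z = ln(317/53) / ln(1970000/6220) = 1.7886 / 5.7580 = 0.3106
c = 53 / 6220^0.3106 = 53 / 15.08 = 3.514
S₃ = 3.514 × 17.2^0.3106 = 3.514 × 2.42 ≈ 8.504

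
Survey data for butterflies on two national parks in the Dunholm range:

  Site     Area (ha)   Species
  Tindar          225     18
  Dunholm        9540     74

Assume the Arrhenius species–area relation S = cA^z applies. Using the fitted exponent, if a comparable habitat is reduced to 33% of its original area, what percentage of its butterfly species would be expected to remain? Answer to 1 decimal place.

65.8%

z = ln(74/18) / ln(9540/225) = 1.4137 / 3.7471 = 0.3773
S_new/S_old = (A_new/A_old)^z = 0.33^0.3773 = exp(0.3773 × -1.1087) = 0.6582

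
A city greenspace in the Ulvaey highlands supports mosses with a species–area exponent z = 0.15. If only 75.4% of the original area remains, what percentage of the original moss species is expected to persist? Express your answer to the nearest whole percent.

S_new/S_old = (A_new/A_old)^z = 0.754^0.15
= exp(0.15 × ln 0.754) = exp(0.15 × -0.2824) = exp(-0.0424) ≈ 0.9585

96%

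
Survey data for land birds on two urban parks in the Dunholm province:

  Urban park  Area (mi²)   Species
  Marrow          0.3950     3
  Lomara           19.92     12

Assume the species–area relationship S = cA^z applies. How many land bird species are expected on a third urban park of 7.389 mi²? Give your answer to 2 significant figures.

z = ln(12/3) / ln(19.92/0.395) = 1.3863 / 3.9206 = 0.3536
c = 3 / 0.395^0.3536 = 3 / 0.72 = 4.166
S₃ = 4.166 × 7.389^0.3536 = 4.166 × 2.028 ≈ 8.451

8.5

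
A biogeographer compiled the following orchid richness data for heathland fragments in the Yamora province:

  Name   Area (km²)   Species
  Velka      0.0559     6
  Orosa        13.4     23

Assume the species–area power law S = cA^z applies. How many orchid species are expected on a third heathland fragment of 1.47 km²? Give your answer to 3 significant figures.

z = ln(23/6) / ln(13.4/0.0559) = 1.3437 / 5.4794 = 0.2452
c = 6 / 0.0559^0.2452 = 6 / 0.493 = 12.17
S₃ = 12.17 × 1.47^0.2452 = 12.17 × 1.099 ≈ 13.38

13.4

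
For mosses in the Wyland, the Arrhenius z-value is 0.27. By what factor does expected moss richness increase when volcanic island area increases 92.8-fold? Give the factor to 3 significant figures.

3.40

S₂/S₁ = (A₂/A₁)^z = 92.8^0.27
ln(S₂/S₁) = 0.27 × ln 92.8 = 0.27 × 4.5304 = 1.2232
S₂/S₁ = e^1.2232 ≈ 3.398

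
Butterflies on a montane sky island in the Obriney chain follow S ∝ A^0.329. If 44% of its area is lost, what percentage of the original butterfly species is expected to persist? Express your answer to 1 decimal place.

82.6%

S_new/S_old = (A_new/A_old)^z = 0.56^0.329
= exp(0.329 × ln 0.56) = exp(0.329 × -0.5798) = exp(-0.1908) ≈ 0.8263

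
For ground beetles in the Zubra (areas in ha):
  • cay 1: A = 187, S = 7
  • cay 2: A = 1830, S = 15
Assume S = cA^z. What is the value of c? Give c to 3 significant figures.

1.22

z = ln(S₂/S₁) / ln(A₂/A₁) = ln(15/7) / ln(1830/187) = 0.7621 / 2.2810 = 0.3341
c = S₁ / A₁^z = 7 / 187^0.3341 = 7 / 5.742 = 1.219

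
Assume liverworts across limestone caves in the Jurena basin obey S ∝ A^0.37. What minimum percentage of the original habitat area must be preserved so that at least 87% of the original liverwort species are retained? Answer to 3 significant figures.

68.6%

Need (A_new/A_old)^0.37 = 0.87, so A_new/A_old = 0.87^(1/0.37) = 0.87^2.703
ln(A_new/A_old) = ln 0.87 / 0.37 = -0.1393 / 0.37 = -0.3764
A_new/A_old = e^-0.3764 ≈ 0.6863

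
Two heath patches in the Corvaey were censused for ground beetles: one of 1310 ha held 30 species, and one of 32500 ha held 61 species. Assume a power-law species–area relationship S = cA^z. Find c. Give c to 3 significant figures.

z = ln(S₂/S₁) / ln(A₂/A₁) = ln(61/30) / ln(32500/1310) = 0.7097 / 3.2112 = 0.2210
c = S₁ / A₁^z = 30 / 1310^0.2210 = 30 / 4.886 = 6.141

6.14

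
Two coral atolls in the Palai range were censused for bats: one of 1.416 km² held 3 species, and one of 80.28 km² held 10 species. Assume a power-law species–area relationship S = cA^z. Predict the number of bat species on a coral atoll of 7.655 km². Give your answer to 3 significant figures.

z = ln(10/3) / ln(80.28/1.416) = 1.2040 / 4.0377 = 0.2982
c = 3 / 1.416^0.2982 = 3 / 1.109 = 2.704
S₃ = 2.704 × 7.655^0.2982 = 2.704 × 1.835 ≈ 4.962

4.96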